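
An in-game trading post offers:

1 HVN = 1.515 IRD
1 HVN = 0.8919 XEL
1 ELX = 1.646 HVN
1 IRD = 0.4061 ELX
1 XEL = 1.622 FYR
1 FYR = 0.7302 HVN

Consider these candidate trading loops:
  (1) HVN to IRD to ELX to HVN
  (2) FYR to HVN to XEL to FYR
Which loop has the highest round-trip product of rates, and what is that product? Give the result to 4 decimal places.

1.0564

(1) 1.515 × 0.4061 × 1.646 = 1.01269
(2) 0.7302 × 0.8919 × 1.622 = 1.05635
Highest is cycle (2) at 1.0564 (>1, arbitrage).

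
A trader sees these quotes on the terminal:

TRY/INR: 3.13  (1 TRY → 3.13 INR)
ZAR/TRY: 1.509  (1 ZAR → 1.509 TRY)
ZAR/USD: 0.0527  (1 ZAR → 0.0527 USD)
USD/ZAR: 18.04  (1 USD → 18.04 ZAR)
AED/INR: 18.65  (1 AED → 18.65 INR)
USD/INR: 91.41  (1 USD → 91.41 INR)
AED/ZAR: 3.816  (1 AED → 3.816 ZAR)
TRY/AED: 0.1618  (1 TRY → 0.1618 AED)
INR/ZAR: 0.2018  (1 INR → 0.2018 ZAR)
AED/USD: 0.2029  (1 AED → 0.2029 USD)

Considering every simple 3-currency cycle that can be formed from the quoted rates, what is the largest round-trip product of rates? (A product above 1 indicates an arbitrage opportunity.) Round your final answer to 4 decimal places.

INR→ZAR→USD→INR: 0.2018 × 0.0527 × 91.41 = 0.97213
INR→ZAR→TRY→INR: 0.2018 × 1.509 × 3.13 = 0.95314
TRY→AED→ZAR→TRY: 0.1618 × 3.816 × 1.509 = 0.93170
Maximum is INR→ZAR→USD→INR at 0.9721; no arbitrage — every cycle loses value.

0.9721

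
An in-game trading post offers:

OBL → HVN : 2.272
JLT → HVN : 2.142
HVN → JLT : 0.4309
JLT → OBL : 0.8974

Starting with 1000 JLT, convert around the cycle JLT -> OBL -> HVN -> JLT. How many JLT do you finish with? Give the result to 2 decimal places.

1000 JLT × 0.8974 = 897.4 OBL
897.4 OBL × 2.272 = 2038.8928 HVN
2038.8928 HVN × 0.4309 = 878.55890752 JLT

878.56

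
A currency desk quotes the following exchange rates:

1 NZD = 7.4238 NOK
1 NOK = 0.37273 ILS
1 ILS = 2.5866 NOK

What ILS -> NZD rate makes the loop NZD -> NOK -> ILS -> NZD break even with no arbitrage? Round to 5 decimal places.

0.36139

Known legs of the cycle: 7.4238 × 0.37273 = 2.767072974
For no arbitrage the full-cycle product must be 1, so the missing rate is 1 / 2.767072974 ≈ 0.3613927.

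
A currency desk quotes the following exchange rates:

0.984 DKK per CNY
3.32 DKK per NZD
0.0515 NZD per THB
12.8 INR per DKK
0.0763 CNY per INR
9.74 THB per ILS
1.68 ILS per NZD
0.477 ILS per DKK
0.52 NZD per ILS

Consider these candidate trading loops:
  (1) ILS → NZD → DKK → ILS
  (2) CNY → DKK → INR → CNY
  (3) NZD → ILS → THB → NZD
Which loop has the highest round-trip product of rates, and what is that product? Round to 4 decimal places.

0.9610

(1) 0.52 × 3.32 × 0.477 = 0.82349
(2) 0.984 × 12.8 × 0.0763 = 0.96101
(3) 1.68 × 9.74 × 0.0515 = 0.84270
Highest is cycle (2) at 0.9610 (≤1, no arbitrage).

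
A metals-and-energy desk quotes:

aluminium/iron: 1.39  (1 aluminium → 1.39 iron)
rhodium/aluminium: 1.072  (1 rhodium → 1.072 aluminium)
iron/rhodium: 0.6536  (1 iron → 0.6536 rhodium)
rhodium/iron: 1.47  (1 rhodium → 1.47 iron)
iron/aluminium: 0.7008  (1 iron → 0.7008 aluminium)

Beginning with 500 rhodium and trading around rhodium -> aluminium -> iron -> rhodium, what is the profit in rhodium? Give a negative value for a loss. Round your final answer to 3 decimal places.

-13.042

500 rhodium × 1.072 = 536 aluminium
536 aluminium × 1.39 = 745.04 iron
745.04 iron × 0.6536 = 486.958144 rhodium
Net change: 486.958144 − 500 = -13.041856 rhodium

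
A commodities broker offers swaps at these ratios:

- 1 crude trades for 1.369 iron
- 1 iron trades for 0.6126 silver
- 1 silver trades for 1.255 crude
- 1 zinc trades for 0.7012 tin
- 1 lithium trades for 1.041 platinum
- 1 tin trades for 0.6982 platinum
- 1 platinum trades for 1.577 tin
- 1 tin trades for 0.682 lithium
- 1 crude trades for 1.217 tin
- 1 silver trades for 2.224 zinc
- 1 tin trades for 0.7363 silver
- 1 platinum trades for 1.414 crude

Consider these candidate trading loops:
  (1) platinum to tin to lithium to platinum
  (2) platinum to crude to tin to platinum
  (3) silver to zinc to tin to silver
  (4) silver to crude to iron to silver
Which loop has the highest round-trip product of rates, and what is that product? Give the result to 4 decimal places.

1.2015

(1) 1.577 × 0.682 × 1.041 = 1.11961
(2) 1.414 × 1.217 × 0.6982 = 1.20149
(3) 2.224 × 0.7012 × 0.7363 = 1.14824
(4) 1.255 × 1.369 × 0.6126 = 1.05250
Highest is cycle (2) at 1.2015 (>1, arbitrage).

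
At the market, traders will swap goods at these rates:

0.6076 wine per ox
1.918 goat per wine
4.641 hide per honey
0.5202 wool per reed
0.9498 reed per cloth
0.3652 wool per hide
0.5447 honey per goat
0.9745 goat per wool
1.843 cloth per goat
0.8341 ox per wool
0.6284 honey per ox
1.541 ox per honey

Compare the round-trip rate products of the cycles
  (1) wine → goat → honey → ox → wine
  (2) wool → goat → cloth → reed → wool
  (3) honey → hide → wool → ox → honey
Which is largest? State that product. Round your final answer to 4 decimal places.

0.9782

(1) 1.918 × 0.5447 × 1.541 × 0.6076 = 0.97820
(2) 0.9745 × 1.843 × 0.9498 × 0.5202 = 0.88738
(3) 4.641 × 0.3652 × 0.8341 × 0.6284 = 0.88838
Highest is cycle (1) at 0.9782 (≤1, no arbitrage).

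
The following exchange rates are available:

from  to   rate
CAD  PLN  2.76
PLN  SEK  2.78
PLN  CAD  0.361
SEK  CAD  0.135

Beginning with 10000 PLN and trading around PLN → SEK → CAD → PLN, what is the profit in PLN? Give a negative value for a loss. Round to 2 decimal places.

358.28

10000 PLN × 2.78 = 27800 SEK
27800 SEK × 0.135 = 3753 CAD
3753 CAD × 2.76 = 10358.28 PLN
Net change: 10358.28 − 10000 = 358.28 PLN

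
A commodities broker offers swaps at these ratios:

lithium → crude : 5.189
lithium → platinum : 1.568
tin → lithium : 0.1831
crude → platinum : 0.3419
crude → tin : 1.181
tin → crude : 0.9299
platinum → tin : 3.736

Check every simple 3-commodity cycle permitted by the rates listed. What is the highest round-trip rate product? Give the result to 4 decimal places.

tin→crude→platinum→tin: 0.9299 × 0.3419 × 3.736 = 1.18780
lithium→crude→tin→lithium: 5.189 × 1.181 × 0.1831 = 1.12208
lithium→platinum→tin→lithium: 1.568 × 3.736 × 0.1831 = 1.07261
Maximum is tin→crude→platinum→tin at 1.1878; arbitrage exists.

1.1878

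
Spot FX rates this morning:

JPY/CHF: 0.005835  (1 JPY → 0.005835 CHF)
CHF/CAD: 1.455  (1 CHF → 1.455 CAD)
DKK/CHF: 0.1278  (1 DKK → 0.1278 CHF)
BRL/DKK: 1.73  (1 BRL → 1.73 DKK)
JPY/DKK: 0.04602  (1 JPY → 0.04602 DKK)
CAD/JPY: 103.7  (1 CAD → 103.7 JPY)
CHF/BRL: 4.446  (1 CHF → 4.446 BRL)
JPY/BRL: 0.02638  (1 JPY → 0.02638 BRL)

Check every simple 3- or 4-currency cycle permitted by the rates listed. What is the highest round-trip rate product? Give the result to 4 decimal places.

0.9830

BRL→DKK→CHF→BRL: 1.73 × 0.1278 × 4.446 = 0.98298
JPY→DKK→CHF→CAD→JPY: 0.04602 × 0.1278 × 1.455 × 103.7 = 0.88740
JPY→CHF→CAD→JPY: 0.005835 × 1.455 × 103.7 = 0.88041
Maximum is BRL→DKK→CHF→BRL at 0.9830; no arbitrage — every cycle loses value.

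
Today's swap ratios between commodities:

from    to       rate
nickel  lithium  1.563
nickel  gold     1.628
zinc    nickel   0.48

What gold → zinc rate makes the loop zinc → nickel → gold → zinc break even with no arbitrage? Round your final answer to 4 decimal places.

Known legs of the cycle: 0.48 × 1.628 = 0.78144
For no arbitrage the full-cycle product must be 1, so the missing rate is 1 / 0.78144 ≈ 1.279689.

1.2797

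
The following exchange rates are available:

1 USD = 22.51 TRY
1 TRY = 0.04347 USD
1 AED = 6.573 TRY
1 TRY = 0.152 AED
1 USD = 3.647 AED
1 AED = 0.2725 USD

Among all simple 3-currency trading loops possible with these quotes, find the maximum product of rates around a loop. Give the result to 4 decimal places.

USD→AED→TRY→USD: 3.647 × 6.573 × 0.04347 = 1.04205
USD→TRY→AED→USD: 22.51 × 0.152 × 0.2725 = 0.93236
Maximum is USD→AED→TRY→USD at 1.0421; arbitrage exists.

1.0421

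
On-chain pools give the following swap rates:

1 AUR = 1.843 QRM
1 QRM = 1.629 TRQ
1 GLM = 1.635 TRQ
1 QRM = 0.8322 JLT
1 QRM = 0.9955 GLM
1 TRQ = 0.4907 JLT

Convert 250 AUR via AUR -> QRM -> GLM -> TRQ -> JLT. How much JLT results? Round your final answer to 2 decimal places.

250 AUR × 1.843 = 460.75 QRM
460.75 QRM × 0.9955 = 458.676625 GLM
458.676625 GLM × 1.635 = 749.936281875 TRQ
749.936281875 TRQ × 0.4907 = 367.9937335160625 JLT

367.99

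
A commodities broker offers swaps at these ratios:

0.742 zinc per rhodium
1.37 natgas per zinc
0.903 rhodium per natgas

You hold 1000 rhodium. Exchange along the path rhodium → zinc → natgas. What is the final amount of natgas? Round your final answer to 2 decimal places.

1000 rhodium × 0.742 = 742 zinc
742 zinc × 1.37 = 1016.54 natgas

1016.54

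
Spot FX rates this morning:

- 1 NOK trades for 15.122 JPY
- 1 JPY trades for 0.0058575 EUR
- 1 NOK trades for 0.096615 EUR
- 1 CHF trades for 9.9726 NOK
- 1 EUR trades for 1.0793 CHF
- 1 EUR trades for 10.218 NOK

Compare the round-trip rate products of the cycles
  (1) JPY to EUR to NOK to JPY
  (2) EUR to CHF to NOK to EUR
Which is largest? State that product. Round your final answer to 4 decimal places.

(1) 0.0058575 × 10.218 × 15.122 = 0.90508
(2) 1.0793 × 9.9726 × 0.096615 = 1.03991
Highest is cycle (2) at 1.0399 (>1, arbitrage).

1.0399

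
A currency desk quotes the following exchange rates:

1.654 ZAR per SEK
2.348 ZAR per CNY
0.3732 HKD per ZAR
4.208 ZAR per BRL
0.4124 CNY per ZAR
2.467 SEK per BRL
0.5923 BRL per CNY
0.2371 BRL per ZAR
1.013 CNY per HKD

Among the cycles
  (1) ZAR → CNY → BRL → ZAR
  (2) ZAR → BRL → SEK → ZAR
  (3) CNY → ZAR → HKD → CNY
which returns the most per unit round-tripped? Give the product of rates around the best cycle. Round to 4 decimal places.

(1) 0.4124 × 0.5923 × 4.208 = 1.02787
(2) 0.2371 × 2.467 × 1.654 = 0.96747
(3) 2.348 × 0.3732 × 1.013 = 0.88767
Highest is cycle (1) at 1.0279 (>1, arbitrage).

1.0279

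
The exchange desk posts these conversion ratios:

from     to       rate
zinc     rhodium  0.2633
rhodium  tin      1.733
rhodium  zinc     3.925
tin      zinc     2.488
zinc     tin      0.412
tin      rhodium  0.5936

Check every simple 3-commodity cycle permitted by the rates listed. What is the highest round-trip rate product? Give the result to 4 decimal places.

rhodium→tin→zinc→rhodium: 1.733 × 2.488 × 0.2633 = 1.13527
rhodium→zinc→tin→rhodium: 3.925 × 0.412 × 0.5936 = 0.95991
Maximum is rhodium→tin→zinc→rhodium at 1.1353; arbitrage exists.

1.1353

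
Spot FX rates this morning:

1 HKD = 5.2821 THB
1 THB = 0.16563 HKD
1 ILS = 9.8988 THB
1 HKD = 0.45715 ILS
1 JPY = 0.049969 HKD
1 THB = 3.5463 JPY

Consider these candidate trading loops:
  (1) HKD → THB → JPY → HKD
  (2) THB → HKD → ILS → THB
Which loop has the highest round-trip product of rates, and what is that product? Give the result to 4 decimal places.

0.9360

(1) 5.2821 × 3.5463 × 0.049969 = 0.93601
(2) 0.16563 × 0.45715 × 9.8988 = 0.74951
Highest is cycle (1) at 0.9360 (≤1, no arbitrage).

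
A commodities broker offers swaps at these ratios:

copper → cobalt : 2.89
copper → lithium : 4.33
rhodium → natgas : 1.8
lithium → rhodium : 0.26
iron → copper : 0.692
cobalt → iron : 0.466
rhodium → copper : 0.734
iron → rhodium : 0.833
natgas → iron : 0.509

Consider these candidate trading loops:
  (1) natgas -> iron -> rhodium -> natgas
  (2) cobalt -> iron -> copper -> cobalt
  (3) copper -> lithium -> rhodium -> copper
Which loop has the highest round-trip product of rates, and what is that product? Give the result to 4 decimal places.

(1) 0.509 × 0.833 × 1.8 = 0.76319
(2) 0.466 × 0.692 × 2.89 = 0.93194
(3) 4.33 × 0.26 × 0.734 = 0.82634
Highest is cycle (2) at 0.9319 (≤1, no arbitrage).

0.9319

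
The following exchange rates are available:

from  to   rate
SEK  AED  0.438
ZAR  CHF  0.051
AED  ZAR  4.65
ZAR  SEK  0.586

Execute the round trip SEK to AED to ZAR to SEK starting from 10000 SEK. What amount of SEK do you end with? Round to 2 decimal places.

11935.06

10000 SEK × 0.438 = 4380 AED
4380 AED × 4.65 = 20367 ZAR
20367 ZAR × 0.586 = 11935.062 SEK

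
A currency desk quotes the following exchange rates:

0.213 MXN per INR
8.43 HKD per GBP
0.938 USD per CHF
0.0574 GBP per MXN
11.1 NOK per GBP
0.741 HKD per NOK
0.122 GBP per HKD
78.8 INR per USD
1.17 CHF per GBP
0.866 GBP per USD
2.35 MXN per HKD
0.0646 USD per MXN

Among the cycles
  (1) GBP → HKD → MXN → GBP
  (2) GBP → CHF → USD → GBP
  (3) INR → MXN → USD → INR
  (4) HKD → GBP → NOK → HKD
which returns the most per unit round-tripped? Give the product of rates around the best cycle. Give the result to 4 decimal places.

1.1371

(1) 8.43 × 2.35 × 0.0574 = 1.13712
(2) 1.17 × 0.938 × 0.866 = 0.95040
(3) 0.213 × 0.0646 × 78.8 = 1.08427
(4) 0.122 × 11.1 × 0.741 = 1.00346
Highest is cycle (1) at 1.1371 (>1, arbitrage).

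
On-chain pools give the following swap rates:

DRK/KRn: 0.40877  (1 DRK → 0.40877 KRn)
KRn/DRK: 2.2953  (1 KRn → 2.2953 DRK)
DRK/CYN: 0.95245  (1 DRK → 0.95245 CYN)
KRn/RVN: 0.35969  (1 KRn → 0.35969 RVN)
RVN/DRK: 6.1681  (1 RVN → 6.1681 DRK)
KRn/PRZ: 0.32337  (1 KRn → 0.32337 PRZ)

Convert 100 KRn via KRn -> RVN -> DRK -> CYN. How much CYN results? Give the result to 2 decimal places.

100 KRn × 0.35969 = 35.969 RVN
35.969 RVN × 6.1681 = 221.8603889 DRK
221.8603889 DRK × 0.95245 = 211.310927407805 CYN

211.31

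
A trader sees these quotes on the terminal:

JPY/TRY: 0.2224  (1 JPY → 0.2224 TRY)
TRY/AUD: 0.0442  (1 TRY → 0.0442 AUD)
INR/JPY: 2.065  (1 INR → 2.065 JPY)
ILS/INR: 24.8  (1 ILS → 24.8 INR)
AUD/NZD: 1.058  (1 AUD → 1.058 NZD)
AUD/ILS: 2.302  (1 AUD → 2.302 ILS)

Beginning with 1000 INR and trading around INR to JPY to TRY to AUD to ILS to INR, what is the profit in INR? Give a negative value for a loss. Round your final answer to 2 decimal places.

158.87

1000 INR × 2.065 = 2065 JPY
2065 JPY × 0.2224 = 459.256 TRY
459.256 TRY × 0.0442 = 20.2991152 AUD
20.2991152 AUD × 2.302 = 46.7285631904 ILS
46.7285631904 ILS × 24.8 = 1158.86836712192 INR
Net change: 1158.86836712192 − 1000 = 158.86836712192 INR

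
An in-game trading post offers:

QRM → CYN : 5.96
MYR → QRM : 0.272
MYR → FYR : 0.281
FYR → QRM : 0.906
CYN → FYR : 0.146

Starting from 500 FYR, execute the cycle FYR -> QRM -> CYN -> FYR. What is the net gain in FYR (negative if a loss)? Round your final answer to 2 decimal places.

-105.82

500 FYR × 0.906 = 453 QRM
453 QRM × 5.96 = 2699.88 CYN
2699.88 CYN × 0.146 = 394.18248 FYR
Net change: 394.18248 − 500 = -105.81752 FYR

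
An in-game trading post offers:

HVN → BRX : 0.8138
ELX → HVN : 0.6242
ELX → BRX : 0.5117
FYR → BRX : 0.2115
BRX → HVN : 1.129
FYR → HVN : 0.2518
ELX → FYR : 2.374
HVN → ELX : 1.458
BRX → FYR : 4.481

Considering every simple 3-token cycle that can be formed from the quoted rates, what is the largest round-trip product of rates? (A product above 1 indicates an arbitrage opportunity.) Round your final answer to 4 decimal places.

0.9182

FYR→HVN→BRX→FYR: 0.2518 × 0.8138 × 4.481 = 0.91822
FYR→HVN→ELX→FYR: 0.2518 × 1.458 × 2.374 = 0.87155
BRX→HVN→ELX→BRX: 1.129 × 1.458 × 0.5117 = 0.84230
Maximum is FYR→HVN→BRX→FYR at 0.9182; no arbitrage — every cycle loses value.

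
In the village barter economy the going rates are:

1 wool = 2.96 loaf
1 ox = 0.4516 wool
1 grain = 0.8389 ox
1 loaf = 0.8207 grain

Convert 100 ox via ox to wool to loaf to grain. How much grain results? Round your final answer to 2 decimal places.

100 ox × 0.4516 = 45.16 wool
45.16 wool × 2.96 = 133.6736 loaf
133.6736 loaf × 0.8207 = 109.70592352 grain

109.71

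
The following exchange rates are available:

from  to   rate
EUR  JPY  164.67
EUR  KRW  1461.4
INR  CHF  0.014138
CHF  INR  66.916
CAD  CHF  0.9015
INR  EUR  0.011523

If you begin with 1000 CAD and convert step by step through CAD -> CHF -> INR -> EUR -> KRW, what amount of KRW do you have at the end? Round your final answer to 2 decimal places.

1000 CAD × 0.9015 = 901.5 CHF
901.5 CHF × 66.916 = 60324.774 INR
60324.774 INR × 0.011523 = 695.122370802 EUR
695.122370802 EUR × 1461.4 = 1015851.8326900428 KRW

1015851.83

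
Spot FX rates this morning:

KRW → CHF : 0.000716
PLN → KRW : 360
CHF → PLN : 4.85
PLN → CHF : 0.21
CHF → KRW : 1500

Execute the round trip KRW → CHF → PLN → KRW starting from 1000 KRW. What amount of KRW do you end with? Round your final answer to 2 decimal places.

1250.14

1000 KRW × 0.000716 = 0.716 CHF
0.716 CHF × 4.85 = 3.4726 PLN
3.4726 PLN × 360 = 1250.136 KRW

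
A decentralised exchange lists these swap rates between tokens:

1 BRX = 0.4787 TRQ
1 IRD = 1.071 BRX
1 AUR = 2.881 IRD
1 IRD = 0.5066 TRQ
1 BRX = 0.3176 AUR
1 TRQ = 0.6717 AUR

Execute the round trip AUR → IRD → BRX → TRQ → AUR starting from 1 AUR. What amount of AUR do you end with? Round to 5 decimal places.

0.99214

1 AUR × 2.881 = 2.881 IRD
2.881 IRD × 1.071 = 3.085551 BRX
3.085551 BRX × 0.4787 = 1.4770532637 TRQ
1.4770532637 TRQ × 0.6717 = 0.99213667722729 AUR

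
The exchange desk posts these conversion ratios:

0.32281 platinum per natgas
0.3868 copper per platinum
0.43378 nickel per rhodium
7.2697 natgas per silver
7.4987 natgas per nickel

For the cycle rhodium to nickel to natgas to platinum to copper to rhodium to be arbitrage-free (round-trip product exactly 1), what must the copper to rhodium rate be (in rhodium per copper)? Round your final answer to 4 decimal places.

2.4621

Known legs of the cycle: 0.43378 × 7.4987 × 0.32281 × 0.3868 = 0.406152329799898088
For no arbitrage the full-cycle product must be 1, so the missing rate is 1 / 0.406152329799898088 ≈ 2.462130.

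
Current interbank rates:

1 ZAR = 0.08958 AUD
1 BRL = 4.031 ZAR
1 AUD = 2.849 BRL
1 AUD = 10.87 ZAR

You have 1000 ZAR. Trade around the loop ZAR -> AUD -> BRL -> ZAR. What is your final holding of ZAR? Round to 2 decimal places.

1000 ZAR × 0.08958 = 89.58 AUD
89.58 AUD × 2.849 = 255.21342 BRL
255.21342 BRL × 4.031 = 1028.76529602 ZAR

1028.77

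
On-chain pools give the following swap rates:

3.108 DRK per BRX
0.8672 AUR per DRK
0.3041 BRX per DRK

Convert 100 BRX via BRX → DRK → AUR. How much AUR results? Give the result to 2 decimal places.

100 BRX × 3.108 = 310.8 DRK
310.8 DRK × 0.8672 = 269.52576 AUR

269.53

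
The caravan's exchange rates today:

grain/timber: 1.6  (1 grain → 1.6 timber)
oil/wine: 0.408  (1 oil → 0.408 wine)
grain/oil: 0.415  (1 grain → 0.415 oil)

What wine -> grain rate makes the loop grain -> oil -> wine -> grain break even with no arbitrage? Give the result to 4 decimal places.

5.9060

Known legs of the cycle: 0.415 × 0.408 = 0.16932
For no arbitrage the full-cycle product must be 1, so the missing rate is 1 / 0.16932 ≈ 5.905977.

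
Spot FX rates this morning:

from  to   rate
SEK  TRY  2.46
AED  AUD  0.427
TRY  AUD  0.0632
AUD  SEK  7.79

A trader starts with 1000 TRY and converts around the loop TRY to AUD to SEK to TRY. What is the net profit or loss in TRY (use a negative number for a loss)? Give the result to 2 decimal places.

1000 TRY × 0.0632 = 63.2 AUD
63.2 AUD × 7.79 = 492.328 SEK
492.328 SEK × 2.46 = 1211.12688 TRY
Net change: 1211.12688 − 1000 = 211.12688 TRY

211.13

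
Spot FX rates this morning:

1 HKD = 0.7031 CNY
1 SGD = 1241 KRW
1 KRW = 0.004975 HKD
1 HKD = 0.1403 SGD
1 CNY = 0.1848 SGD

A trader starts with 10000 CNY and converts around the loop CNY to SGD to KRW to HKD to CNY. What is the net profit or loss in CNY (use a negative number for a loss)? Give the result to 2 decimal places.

10000 CNY × 0.1848 = 1848 SGD
1848 SGD × 1241 = 2293368 KRW
2293368 KRW × 0.004975 = 11409.5058 HKD
11409.5058 HKD × 0.7031 = 8022.02352798 CNY
Net change: 8022.02352798 − 10000 = -1977.97647202 CNY

-1977.98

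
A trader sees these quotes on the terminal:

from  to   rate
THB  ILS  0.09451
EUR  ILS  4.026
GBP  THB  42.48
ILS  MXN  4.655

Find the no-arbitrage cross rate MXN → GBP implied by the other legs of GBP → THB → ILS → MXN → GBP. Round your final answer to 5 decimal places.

0.05351

Known legs of the cycle: 42.48 × 0.09451 × 4.655 = 18.688823244
For no arbitrage the full-cycle product must be 1, so the missing rate is 1 / 18.688823244 ≈ 0.0535079.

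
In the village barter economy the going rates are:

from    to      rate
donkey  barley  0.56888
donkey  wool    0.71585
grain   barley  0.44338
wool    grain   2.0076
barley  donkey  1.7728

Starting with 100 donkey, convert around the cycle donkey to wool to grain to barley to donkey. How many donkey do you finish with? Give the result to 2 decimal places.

100 donkey × 0.71585 = 71.585 wool
71.585 wool × 2.0076 = 143.714046 grain
143.714046 grain × 0.44338 = 63.71993371548 barley
63.71993371548 barley × 1.7728 = 112.962698490802944 donkey

112.96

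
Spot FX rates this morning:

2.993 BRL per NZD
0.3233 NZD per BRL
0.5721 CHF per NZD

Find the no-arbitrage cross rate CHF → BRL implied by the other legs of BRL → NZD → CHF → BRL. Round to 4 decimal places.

5.4066

Known legs of the cycle: 0.3233 × 0.5721 = 0.18495993
For no arbitrage the full-cycle product must be 1, so the missing rate is 1 / 0.18495993 ≈ 5.406576.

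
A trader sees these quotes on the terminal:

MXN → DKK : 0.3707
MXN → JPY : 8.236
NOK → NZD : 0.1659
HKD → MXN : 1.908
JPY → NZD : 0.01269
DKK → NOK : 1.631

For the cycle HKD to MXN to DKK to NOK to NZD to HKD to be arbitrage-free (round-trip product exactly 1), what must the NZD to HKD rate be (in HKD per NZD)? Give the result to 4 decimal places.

Known legs of the cycle: 1.908 × 0.3707 × 1.631 × 0.1659 = 0.19138209460524
For no arbitrage the full-cycle product must be 1, so the missing rate is 1 / 0.19138209460524 ≈ 5.225149.

5.2251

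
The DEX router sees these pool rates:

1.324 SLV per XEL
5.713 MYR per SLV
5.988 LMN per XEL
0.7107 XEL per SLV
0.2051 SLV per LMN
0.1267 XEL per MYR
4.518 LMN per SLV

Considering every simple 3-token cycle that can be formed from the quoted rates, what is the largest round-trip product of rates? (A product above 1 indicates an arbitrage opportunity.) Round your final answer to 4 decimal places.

MYR→XEL→SLV→MYR: 0.1267 × 1.324 × 5.713 = 0.95836
LMN→SLV→XEL→LMN: 0.2051 × 0.7107 × 5.988 = 0.87284
Maximum is MYR→XEL→SLV→MYR at 0.9584; no arbitrage — every cycle loses value.

0.9584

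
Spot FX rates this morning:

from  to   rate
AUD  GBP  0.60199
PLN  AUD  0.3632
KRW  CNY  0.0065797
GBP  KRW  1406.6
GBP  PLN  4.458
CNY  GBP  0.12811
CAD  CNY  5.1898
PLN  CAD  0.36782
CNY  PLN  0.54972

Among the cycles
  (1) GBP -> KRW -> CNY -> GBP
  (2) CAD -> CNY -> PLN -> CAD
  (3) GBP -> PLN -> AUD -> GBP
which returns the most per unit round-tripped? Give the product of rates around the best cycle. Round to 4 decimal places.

1.1857

(1) 1406.6 × 0.0065797 × 0.12811 = 1.18566
(2) 5.1898 × 0.54972 × 0.36782 = 1.04937
(3) 4.458 × 0.3632 × 0.60199 = 0.97471
Highest is cycle (1) at 1.1857 (>1, arbitrage).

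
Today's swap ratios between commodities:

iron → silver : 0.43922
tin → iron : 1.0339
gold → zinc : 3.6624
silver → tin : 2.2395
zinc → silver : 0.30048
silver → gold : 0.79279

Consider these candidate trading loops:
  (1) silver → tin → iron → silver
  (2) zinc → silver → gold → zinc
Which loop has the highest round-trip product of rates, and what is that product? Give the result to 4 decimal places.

(1) 2.2395 × 1.0339 × 0.43922 = 1.01698
(2) 0.30048 × 0.79279 × 3.6624 = 0.87245
Highest is cycle (1) at 1.0170 (>1, arbitrage).

1.0170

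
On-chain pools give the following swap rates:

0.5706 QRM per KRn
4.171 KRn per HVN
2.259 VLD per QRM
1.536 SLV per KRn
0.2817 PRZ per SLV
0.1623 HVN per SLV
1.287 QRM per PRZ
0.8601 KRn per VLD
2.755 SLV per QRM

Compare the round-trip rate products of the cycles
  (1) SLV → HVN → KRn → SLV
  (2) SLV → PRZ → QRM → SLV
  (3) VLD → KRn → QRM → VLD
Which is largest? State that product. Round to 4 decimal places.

1.1087

(1) 0.1623 × 4.171 × 1.536 = 1.03980
(2) 0.2817 × 1.287 × 2.755 = 0.99882
(3) 0.8601 × 0.5706 × 2.259 = 1.10866
Highest is cycle (3) at 1.1087 (>1, arbitrage).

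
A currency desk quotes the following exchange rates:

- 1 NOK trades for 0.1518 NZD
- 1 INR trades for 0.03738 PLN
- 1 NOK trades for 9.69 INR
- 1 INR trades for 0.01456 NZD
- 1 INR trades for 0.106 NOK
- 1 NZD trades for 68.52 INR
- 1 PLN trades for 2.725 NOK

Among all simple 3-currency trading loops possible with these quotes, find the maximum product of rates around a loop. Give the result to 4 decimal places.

NZD→INR→NOK→NZD: 68.52 × 0.106 × 0.1518 = 1.10254
INR→PLN→NOK→INR: 0.03738 × 2.725 × 9.69 = 0.98703
Maximum is NZD→INR→NOK→NZD at 1.1025; arbitrage exists.

1.1025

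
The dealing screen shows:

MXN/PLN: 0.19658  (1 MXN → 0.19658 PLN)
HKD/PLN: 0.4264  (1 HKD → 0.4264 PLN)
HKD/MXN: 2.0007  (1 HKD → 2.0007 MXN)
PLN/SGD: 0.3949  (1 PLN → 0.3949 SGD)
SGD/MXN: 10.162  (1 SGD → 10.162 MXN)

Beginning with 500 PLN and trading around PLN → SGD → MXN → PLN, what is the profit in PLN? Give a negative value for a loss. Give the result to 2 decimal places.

500 PLN × 0.3949 = 197.45 SGD
197.45 SGD × 10.162 = 2006.4869 MXN
2006.4869 MXN × 0.19658 = 394.435194802 PLN
Net change: 394.435194802 − 500 = -105.564805198 PLN

-105.56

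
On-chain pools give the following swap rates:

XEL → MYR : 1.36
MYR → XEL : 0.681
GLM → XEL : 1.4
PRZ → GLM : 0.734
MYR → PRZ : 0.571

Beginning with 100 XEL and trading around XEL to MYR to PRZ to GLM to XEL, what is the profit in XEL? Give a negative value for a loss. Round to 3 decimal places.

-20.201

100 XEL × 1.36 = 136 MYR
136 MYR × 0.571 = 77.656 PRZ
77.656 PRZ × 0.734 = 56.999504 GLM
56.999504 GLM × 1.4 = 79.7993056 XEL
Net change: 79.7993056 − 100 = -20.2006944 XEL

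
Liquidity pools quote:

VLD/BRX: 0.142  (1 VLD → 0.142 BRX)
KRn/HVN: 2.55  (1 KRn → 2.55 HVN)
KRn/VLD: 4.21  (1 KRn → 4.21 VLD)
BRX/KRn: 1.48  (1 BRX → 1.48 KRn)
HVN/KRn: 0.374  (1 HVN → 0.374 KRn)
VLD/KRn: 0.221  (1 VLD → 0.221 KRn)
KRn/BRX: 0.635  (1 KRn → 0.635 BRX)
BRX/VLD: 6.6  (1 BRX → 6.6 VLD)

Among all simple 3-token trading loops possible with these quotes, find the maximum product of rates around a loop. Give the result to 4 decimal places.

0.9262

VLD→KRn→BRX→VLD: 0.221 × 0.635 × 6.6 = 0.92621
VLD→BRX→KRn→VLD: 0.142 × 1.48 × 4.21 = 0.88477
Maximum is VLD→KRn→BRX→VLD at 0.9262; no arbitrage — every cycle loses value.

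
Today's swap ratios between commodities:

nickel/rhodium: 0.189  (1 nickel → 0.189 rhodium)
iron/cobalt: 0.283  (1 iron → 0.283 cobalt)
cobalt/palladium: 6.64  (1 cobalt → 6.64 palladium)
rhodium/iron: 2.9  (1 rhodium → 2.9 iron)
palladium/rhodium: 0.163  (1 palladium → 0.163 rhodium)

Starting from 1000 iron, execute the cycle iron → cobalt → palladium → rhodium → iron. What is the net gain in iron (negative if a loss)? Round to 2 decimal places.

-111.74

1000 iron × 0.283 = 283 cobalt
283 cobalt × 6.64 = 1879.12 palladium
1879.12 palladium × 0.163 = 306.29656 rhodium
306.29656 rhodium × 2.9 = 888.260024 iron
Net change: 888.260024 − 1000 = -111.739976 iron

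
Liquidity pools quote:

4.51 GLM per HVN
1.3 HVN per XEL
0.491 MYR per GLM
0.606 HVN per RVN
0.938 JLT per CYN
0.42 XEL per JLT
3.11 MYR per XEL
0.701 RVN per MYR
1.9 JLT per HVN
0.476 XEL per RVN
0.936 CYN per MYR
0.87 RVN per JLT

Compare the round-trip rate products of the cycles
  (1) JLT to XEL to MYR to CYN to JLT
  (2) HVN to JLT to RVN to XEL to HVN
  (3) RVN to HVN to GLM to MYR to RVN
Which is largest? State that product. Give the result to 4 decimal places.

1.1468

(1) 0.42 × 3.11 × 0.936 × 0.938 = 1.14680
(2) 1.9 × 0.87 × 0.476 × 1.3 = 1.02288
(3) 0.606 × 4.51 × 0.491 × 0.701 = 0.94069
Highest is cycle (1) at 1.1468 (>1, arbitrage).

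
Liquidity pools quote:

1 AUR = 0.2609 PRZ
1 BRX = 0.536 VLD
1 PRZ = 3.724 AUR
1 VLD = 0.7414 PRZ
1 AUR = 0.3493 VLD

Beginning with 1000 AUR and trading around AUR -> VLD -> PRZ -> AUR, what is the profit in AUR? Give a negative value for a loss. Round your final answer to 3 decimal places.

1000 AUR × 0.3493 = 349.3 VLD
349.3 VLD × 0.7414 = 258.97102 PRZ
258.97102 PRZ × 3.724 = 964.40807848 AUR
Net change: 964.40807848 − 1000 = -35.59192152 AUR

-35.592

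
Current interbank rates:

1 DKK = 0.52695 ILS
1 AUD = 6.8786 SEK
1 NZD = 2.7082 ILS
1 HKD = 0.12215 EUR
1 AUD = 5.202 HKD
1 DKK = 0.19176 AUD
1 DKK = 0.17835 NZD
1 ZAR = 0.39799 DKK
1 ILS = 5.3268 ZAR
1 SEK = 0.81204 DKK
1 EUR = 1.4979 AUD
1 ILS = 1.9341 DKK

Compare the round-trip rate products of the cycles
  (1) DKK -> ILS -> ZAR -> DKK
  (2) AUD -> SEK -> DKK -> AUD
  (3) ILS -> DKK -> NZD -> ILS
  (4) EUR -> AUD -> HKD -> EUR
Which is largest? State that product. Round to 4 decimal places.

(1) 0.52695 × 5.3268 × 0.39799 = 1.11714
(2) 6.8786 × 0.81204 × 0.19176 = 1.07111
(3) 1.9341 × 0.17835 × 2.7082 = 0.93418
(4) 1.4979 × 5.202 × 0.12215 = 0.95180
Highest is cycle (1) at 1.1171 (>1, arbitrage).

1.1171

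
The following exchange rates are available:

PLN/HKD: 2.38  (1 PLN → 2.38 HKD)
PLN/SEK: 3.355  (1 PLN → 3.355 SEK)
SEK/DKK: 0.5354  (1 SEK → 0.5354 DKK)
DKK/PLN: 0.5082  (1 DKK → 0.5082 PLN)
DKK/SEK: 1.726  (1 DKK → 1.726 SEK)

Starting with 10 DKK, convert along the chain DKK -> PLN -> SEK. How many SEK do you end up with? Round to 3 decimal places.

17.050

10 DKK × 0.5082 = 5.082 PLN
5.082 PLN × 3.355 = 17.05011 SEK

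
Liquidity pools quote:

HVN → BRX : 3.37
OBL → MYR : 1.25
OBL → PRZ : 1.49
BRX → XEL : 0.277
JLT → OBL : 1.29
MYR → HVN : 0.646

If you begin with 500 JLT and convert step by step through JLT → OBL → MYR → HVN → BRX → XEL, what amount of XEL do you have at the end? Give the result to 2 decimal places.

486.20

500 JLT × 1.29 = 645 OBL
645 OBL × 1.25 = 806.25 MYR
806.25 MYR × 0.646 = 520.8375 HVN
520.8375 HVN × 3.37 = 1755.222375 BRX
1755.222375 BRX × 0.277 = 486.196597875 XEL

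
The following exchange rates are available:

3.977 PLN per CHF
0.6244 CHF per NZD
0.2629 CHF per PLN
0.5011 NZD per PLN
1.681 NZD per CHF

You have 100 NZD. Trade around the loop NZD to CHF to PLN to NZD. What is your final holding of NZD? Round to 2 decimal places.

100 NZD × 0.6244 = 62.44 CHF
62.44 CHF × 3.977 = 248.32388 PLN
248.32388 PLN × 0.5011 = 124.435096268 NZD

124.44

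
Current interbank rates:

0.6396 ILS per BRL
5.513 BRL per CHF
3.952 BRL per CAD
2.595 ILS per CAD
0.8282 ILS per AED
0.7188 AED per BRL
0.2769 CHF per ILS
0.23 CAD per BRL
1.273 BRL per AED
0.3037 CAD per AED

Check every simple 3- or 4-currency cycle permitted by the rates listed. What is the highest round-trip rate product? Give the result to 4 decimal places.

0.9764

BRL→ILS→CHF→BRL: 0.6396 × 0.2769 × 5.513 = 0.97638
BRL→CAD→ILS→CHF→BRL: 0.23 × 2.595 × 0.2769 × 5.513 = 0.91112
BRL→AED→ILS→CHF→BRL: 0.7188 × 0.8282 × 0.2769 × 5.513 = 0.90877
BRL→AED→CAD→BRL: 0.7188 × 0.3037 × 3.952 = 0.86272
Maximum is BRL→ILS→CHF→BRL at 0.9764; no arbitrage — every cycle loses value.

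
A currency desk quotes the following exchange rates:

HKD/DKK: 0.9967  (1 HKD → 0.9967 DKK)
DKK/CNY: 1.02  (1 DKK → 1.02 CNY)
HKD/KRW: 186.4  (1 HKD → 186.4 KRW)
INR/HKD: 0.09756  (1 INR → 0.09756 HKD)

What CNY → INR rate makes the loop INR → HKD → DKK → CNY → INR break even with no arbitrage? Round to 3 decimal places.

10.082

Known legs of the cycle: 0.09756 × 0.9967 × 1.02 = 0.09918281304
For no arbitrage the full-cycle product must be 1, so the missing rate is 1 / 0.09918281304 ≈ 10.08239.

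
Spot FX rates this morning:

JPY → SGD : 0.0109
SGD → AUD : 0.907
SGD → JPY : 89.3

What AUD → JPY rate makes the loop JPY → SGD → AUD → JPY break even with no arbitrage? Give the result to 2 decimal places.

Known legs of the cycle: 0.0109 × 0.907 = 0.0098863
For no arbitrage the full-cycle product must be 1, so the missing rate is 1 / 0.0098863 ≈ 101.1501.

101.15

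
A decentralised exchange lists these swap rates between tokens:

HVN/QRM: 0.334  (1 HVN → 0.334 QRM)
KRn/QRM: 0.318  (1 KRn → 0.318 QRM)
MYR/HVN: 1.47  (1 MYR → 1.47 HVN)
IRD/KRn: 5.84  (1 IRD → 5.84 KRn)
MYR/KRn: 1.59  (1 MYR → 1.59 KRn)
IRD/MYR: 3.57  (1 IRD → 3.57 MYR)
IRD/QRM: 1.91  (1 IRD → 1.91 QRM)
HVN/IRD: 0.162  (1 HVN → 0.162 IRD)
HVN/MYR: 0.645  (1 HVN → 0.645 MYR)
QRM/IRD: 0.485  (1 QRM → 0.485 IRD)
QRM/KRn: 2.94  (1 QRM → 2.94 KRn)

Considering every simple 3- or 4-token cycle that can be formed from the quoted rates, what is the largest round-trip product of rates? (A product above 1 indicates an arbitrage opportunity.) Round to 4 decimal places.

0.9007

QRM→IRD→KRn→QRM: 0.485 × 5.84 × 0.318 = 0.90070
QRM→IRD→MYR→KRn→QRM: 0.485 × 3.57 × 1.59 × 0.318 = 0.87546
HVN→IRD→MYR→HVN: 0.162 × 3.57 × 1.47 = 0.85016
QRM→IRD→MYR→HVN→QRM: 0.485 × 3.57 × 1.47 × 0.334 = 0.85011
Maximum is QRM→IRD→KRn→QRM at 0.9007; no arbitrage — every cycle loses value.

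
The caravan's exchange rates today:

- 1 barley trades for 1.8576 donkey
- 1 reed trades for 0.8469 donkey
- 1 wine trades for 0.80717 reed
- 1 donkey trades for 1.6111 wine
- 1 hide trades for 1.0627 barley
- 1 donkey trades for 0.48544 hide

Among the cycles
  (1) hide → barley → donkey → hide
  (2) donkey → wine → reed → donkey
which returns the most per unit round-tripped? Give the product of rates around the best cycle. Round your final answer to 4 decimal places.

(1) 1.0627 × 1.8576 × 0.48544 = 0.95829
(2) 1.6111 × 0.80717 × 0.8469 = 1.10134
Highest is cycle (2) at 1.1013 (>1, arbitrage).

1.1013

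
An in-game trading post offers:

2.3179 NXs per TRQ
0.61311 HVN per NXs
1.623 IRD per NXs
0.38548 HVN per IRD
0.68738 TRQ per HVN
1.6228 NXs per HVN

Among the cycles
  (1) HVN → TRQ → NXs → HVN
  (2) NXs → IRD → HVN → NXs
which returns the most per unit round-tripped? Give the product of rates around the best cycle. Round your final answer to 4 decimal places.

(1) 0.68738 × 2.3179 × 0.61311 = 0.97685
(2) 1.623 × 0.38548 × 1.6228 = 1.01528
Highest is cycle (2) at 1.0153 (>1, arbitrage).

1.0153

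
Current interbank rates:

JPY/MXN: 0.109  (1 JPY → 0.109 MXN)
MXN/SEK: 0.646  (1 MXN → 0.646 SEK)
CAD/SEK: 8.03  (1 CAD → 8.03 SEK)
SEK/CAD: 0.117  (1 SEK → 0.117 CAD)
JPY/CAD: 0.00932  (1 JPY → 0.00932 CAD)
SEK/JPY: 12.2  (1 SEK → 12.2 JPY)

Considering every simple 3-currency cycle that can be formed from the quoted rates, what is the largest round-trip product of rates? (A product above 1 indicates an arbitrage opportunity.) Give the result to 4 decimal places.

0.9130

CAD→SEK→JPY→CAD: 8.03 × 12.2 × 0.00932 = 0.91304
MXN→SEK→JPY→MXN: 0.646 × 12.2 × 0.109 = 0.85905
Maximum is CAD→SEK→JPY→CAD at 0.9130; no arbitrage — every cycle loses value.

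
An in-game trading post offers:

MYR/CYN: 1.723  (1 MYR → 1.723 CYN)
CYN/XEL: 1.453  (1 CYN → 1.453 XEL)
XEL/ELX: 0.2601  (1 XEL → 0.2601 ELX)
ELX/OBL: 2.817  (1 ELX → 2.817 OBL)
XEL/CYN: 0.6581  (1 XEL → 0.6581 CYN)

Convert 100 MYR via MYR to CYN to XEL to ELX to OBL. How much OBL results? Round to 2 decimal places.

100 MYR × 1.723 = 172.3 CYN
172.3 CYN × 1.453 = 250.3519 XEL
250.3519 XEL × 0.2601 = 65.11652919 ELX
65.11652919 ELX × 2.817 = 183.43326272823 OBL

183.43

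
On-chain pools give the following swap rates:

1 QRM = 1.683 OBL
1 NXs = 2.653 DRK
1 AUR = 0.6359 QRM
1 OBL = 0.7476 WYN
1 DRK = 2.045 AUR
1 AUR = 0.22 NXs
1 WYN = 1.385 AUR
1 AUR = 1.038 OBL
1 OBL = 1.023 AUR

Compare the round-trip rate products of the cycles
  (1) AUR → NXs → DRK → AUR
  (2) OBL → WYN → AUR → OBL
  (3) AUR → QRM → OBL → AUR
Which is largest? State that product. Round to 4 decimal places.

(1) 0.22 × 2.653 × 2.045 = 1.19358
(2) 0.7476 × 1.385 × 1.038 = 1.07477
(3) 0.6359 × 1.683 × 1.023 = 1.09483
Highest is cycle (1) at 1.1936 (>1, arbitrage).

1.1936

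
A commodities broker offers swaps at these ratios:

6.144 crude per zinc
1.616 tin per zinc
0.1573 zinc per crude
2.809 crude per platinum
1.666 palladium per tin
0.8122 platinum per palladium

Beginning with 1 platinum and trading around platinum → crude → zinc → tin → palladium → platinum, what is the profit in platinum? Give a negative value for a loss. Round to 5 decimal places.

-0.03382

1 platinum × 2.809 = 2.809 crude
2.809 crude × 0.1573 = 0.4418557 zinc
0.4418557 zinc × 1.616 = 0.7140388112 tin
0.7140388112 tin × 1.666 = 1.1895886594592 palladium
1.1895886594592 palladium × 0.8122 = 0.96618390921276224 platinum
Net change: 0.96618390921276224 − 1 = -0.03381609078723776 platinum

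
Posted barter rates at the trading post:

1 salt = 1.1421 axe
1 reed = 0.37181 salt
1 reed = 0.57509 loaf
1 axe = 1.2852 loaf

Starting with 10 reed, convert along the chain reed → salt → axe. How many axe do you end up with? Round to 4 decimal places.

10 reed × 0.37181 = 3.7181 salt
3.7181 salt × 1.1421 = 4.24644201 axe

4.2464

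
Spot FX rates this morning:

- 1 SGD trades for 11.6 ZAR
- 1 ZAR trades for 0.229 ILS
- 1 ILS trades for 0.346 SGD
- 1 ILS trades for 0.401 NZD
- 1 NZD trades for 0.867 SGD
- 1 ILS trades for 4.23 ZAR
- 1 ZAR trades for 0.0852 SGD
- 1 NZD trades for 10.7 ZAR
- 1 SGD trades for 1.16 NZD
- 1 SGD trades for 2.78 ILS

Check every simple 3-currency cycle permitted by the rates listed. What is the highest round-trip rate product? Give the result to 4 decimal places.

1.0575

NZD→ZAR→SGD→NZD: 10.7 × 0.0852 × 1.16 = 1.05750
ILS→ZAR→SGD→ILS: 4.23 × 0.0852 × 2.78 = 1.00190
ILS→NZD→ZAR→ILS: 0.401 × 10.7 × 0.229 = 0.98257
ILS→NZD→SGD→ILS: 0.401 × 0.867 × 2.78 = 0.96651
ILS→SGD→ZAR→ILS: 0.346 × 11.6 × 0.229 = 0.91911
Maximum is NZD→ZAR→SGD→NZD at 1.0575; arbitrage exists.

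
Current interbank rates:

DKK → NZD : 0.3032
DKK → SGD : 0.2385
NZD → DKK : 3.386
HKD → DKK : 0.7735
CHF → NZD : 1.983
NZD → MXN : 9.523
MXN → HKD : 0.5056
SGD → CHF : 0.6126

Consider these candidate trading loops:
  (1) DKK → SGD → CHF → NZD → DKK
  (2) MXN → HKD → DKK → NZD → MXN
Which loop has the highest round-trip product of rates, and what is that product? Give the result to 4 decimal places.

1.1292

(1) 0.2385 × 0.6126 × 1.983 × 3.386 = 0.98101
(2) 0.5056 × 0.7735 × 0.3032 × 9.523 = 1.12920
Highest is cycle (2) at 1.1292 (>1, arbitrage).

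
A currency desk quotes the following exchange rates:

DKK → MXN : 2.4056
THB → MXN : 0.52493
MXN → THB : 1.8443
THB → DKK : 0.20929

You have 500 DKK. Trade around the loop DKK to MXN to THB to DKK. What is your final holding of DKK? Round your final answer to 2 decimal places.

464.27

500 DKK × 2.4056 = 1202.8 MXN
1202.8 MXN × 1.8443 = 2218.32404 THB
2218.32404 THB × 0.20929 = 464.2730383316 DKK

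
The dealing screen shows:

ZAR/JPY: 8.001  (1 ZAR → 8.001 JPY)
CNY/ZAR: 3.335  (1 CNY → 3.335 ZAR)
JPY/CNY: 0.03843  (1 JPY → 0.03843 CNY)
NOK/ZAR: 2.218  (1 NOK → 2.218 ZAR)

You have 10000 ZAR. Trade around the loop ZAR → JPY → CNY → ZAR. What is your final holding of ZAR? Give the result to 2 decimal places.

10254.41

10000 ZAR × 8.001 = 80010 JPY
80010 JPY × 0.03843 = 3074.7843 CNY
3074.7843 CNY × 3.335 = 10254.4056405 ZAR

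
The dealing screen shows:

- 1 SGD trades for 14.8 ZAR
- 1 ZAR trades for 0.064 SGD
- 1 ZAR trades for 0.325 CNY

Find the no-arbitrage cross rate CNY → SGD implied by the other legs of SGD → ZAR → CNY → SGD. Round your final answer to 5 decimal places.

0.20790

Known legs of the cycle: 14.8 × 0.325 = 4.81
For no arbitrage the full-cycle product must be 1, so the missing rate is 1 / 4.81 ≈ 0.2079002.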